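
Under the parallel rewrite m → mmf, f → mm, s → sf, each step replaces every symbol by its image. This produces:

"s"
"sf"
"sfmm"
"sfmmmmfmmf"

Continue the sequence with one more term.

Rewriting each symbol of sfmmmmfmmf: s→sf, f→mm, m→mmf, m→mmf, m→mmf, m→mmf, f→mm, m→mmf, m→mmf, f→mm, which concatenates to sf mm mmf mmf mmf mmf mm mmf mmf mm.

sfmmmmfmmfmmfmmfmmmmfmmfmm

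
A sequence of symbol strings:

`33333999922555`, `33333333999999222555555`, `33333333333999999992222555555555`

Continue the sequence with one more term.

33333333333333999999999922222555555555555

Reading off run lengths: 3 runs 5, 8, 11; 9 runs 4, 6, 8; 2 runs 2, 3, 4; 5 runs 3, 6, 9 — each is linear in n (n = 1, 2, …).
At n = 4 the blocks have lengths 14, 10, 5, 12.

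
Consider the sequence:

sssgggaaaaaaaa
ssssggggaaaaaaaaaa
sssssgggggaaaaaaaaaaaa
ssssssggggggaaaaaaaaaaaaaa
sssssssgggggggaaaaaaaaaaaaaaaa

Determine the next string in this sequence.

Reading off run lengths: s runs 3, 4, 5, 6, 7; g runs 3, 4, 5, 6, 7; a runs 8, 10, 12, 14, 16 — each is linear in n, where the shown terms are n = 3, 4, 5, 6, 7.
For the next term, n = 8, so the run lengths are 8, 8, 18.

ssssssssggggggggaaaaaaaaaaaaaaaaaa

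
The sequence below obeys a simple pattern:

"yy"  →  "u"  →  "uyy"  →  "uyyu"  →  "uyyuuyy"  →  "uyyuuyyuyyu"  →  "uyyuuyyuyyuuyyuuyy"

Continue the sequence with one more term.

From term 3 onward, concatenate the last term with the second-to-last: u·yy = uyy, uyy·u = uyyu, …
So term 8 is uyyuuyyuyyuuyyuuyy·uyyuuyyuyyu.

uyyuuyyuyyuuyyuuyyuyyuuyyuyyu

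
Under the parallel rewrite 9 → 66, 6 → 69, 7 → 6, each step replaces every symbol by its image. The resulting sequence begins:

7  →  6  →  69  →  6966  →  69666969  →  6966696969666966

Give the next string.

Replace each of the 16 characters of 6966696969666966 in place — 69 66 69 69 69 66 69 66 69 66 69 69 69 66 69 69 — and concatenate.

69666969696669666966696969666969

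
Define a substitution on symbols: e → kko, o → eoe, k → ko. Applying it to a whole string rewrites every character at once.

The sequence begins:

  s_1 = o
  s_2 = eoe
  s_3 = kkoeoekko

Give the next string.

kokoeoekkoeoekkokokoeoe

Expanding kkoeoekko: k→ko, k→ko, o→eoe, e→kko, o→eoe, e→kko, k→ko, k→ko, o→eoe. Concatenated: ko ko eoe kko eoe kko ko ko eoe.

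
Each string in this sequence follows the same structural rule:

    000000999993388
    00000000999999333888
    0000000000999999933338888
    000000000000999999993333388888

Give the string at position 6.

Reading off run lengths: 0 runs 6, 8, 10, 12; 9 runs 5, 6, 7, 8; 3 runs 2, 3, 4, 5; 8 runs 2, 3, 4, 5 — each is linear in n, where the shown terms are n = 2, 3, 4, 5.
Setting n = 7 gives 16, 10, 7, 7 characters in each block.

0000000000000000999999999933333338888888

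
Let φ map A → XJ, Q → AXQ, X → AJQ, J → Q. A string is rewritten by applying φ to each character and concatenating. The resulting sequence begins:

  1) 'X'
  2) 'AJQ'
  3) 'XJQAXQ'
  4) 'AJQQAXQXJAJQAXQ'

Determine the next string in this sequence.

Rewriting the 15 symbols of AJQQAXQXJAJQAXQ one by one yields XJ Q AXQ AXQ XJ AJQ AXQ AJQ Q XJ Q AXQ XJ AJQ AXQ; concatenated:

XJQAXQAXQXJAJQAXQAJQQXJQAXQXJAJQAXQ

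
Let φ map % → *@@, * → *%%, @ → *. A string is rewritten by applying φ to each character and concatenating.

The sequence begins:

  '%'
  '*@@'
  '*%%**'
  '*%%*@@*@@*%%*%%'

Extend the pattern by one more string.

Applying the rule to each of the 15 symbols of *%%*@@*@@*%%*%% gives the pieces *%% *@@ *@@ *%% * * *%% * * *%% *@@ *@@ *%% *@@ *@@, which concatenate to the answer.

*%%*@@*@@*%%***%%***%%*@@*@@*%%*@@*@@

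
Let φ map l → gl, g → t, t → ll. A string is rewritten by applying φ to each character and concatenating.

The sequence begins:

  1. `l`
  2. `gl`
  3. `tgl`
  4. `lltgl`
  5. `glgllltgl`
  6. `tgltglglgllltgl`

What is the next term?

lltgllltgltgltglglgllltgl

φ(tgltglglgllltgl) expands symbol-by-symbol to ll t gl ll t gl t gl t gl gl gl ll t gl; joining the 15 pieces gives the next term.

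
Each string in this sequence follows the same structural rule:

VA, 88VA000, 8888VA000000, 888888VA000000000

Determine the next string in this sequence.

Every step adds 88 to the front and 000 to the end of the previous string.
Applying this once more to 888888VA000000000:

88888888VA000000000000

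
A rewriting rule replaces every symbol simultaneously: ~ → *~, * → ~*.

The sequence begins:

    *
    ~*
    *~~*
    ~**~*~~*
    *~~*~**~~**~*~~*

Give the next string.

Replace each of the 16 characters of *~~*~**~~**~*~~* in place — ~* *~ *~ ~* *~ ~* ~* *~ *~ ~* ~* *~ ~* *~ *~ ~* — and concatenate.

~**~*~~**~~*~**~*~~*~**~~**~*~~*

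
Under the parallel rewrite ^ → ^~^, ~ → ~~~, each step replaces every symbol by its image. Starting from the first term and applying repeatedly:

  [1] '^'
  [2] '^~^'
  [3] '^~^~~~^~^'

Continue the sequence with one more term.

Apply φ to ^~^~~~^~^ symbol by symbol: ^→^~^, ~→~~~, ^→^~^, ~→~~~, ~→~~~, ~→~~~, ^→^~^, ~→~~~, ^→^~^; joined: ^~^ ~~~ ^~^ ~~~ ~~~ ~~~ ^~^ ~~~ ^~^.

^~^~~~^~^~~~~~~~~~^~^~~~^~^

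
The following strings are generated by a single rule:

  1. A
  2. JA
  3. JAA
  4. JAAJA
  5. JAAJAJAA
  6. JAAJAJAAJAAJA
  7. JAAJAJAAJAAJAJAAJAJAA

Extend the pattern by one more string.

JAAJAJAAJAAJAJAAJAJAAJAAJAJAAJAAJA

From term 3 onward, concatenate the last term with the second-to-last: JA·A = JAA, JAA·JA = JAAJA, …
Continuing: JAAJAJAAJAAJAJAAJAJAA · JAAJAJAAJAAJA gives term 8.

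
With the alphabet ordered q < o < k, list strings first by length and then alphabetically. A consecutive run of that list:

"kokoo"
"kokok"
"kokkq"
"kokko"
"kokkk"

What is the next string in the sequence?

Treat kokkk as a base-3 numeral over the given alphabet and add one, carrying through any trailing k's.

kkqqq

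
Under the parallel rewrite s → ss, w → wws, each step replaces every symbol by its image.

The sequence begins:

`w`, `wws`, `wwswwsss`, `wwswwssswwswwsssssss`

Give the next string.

Applying the rule to each of the 20 symbols of wwswwssswwswwsssssss gives the pieces wws wws ss wws wws ss ss ss wws wws ss wws wws ss ss ss ss ss ss ss, which concatenate to the answer.

wwswwssswwswwssssssswwswwssswwswwsssssssssssssss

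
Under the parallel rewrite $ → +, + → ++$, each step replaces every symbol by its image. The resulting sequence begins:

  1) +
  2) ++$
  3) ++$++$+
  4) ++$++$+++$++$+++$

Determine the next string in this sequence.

++$++$+++$++$+++$++$++$+++$++$+++$++$++$+

φ(++$++$+++$++$+++$) expands symbol-by-symbol to ++$ ++$ + ++$ ++$ + ++$ ++$ ++$ + ++$ ++$ + ++$ ++$ ++$ +; joining the 17 pieces gives the next term.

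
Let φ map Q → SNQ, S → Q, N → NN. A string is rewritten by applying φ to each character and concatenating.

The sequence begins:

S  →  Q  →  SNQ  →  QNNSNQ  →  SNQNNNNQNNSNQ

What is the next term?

QNNSNQNNNNNNNNSNQNNNNQNNSNQ

φ(SNQNNNNQNNSNQ) expands symbol-by-symbol to Q NN SNQ NN NN NN NN SNQ NN NN Q NN SNQ; joining the 13 pieces gives the next term.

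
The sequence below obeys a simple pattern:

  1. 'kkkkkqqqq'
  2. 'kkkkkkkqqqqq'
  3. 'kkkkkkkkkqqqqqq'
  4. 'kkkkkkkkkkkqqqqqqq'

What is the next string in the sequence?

Term n consists of 2n+1 k's, followed by n+2 q's, where the shown terms are n = 2, 3, 4, 5.
Setting n = 6 gives 13, 8 characters in each block.

kkkkkkkkkkkkkqqqqqqqq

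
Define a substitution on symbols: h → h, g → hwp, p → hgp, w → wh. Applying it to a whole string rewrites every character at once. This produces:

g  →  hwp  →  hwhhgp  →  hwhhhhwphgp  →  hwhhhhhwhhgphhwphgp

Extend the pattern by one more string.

Replace each of the 19 characters of hwhhhhhwhhgphhwphgp in place — h wh h h h h h wh h h hwp hgp h h wh hgp h hwp hgp — and concatenate.

hwhhhhhhwhhhhwphgphhwhhgphhwphgp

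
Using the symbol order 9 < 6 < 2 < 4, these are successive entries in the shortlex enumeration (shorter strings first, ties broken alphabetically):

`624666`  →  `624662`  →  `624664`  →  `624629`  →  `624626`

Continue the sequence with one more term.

624622

The successor of 624626 increments the rightmost position that isn't already 4 and resets every position after it to 9.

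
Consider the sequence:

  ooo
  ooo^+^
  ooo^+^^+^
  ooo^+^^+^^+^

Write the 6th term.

ooo^+^^+^^+^^+^^+^

Each term is the previous one with ^+^ appended.
From ooo^+^^+^^+^, 2 further steps: ooo^+^^+^^+^ → ooo^+^^+^^+^^+^ → (answer).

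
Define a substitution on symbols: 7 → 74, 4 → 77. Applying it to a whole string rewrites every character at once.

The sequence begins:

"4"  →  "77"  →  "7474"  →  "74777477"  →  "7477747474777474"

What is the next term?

Rewriting the 16 symbols of 7477747474777474 one by one yields 74 77 74 74 74 77 74 77 74 77 74 74 74 77 74 77; concatenated:

74777474747774777477747474777477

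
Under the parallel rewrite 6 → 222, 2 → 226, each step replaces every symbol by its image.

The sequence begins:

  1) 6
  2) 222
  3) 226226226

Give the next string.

Expanding 226226226: 2→226, 2→226, 6→222, 2→226, 2→226, 6→222, 2→226, 2→226, 6→222. Concatenated: 226 226 222 226 226 222 226 226 222.

226226222226226222226226222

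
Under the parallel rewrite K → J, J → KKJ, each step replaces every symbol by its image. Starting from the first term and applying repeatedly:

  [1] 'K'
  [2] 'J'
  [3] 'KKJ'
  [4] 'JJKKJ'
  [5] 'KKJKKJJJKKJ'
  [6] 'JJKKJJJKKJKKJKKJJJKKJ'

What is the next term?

KKJKKJJJKKJKKJKKJJJKKJJJKKJJJKKJKKJKKJJJKKJ

Replace each of the 21 characters of JJKKJJJKKJKKJKKJJJKKJ in place — KKJ KKJ J J KKJ KKJ KKJ J J KKJ J J KKJ J J KKJ KKJ KKJ J J KKJ — and concatenate.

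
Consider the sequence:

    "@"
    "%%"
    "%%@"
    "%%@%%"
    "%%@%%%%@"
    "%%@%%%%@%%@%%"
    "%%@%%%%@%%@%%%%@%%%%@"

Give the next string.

This is a Fibonacci-style word recurrence s(k) = s(k−1)·s(k−2): e.g. %%·@ = %%@.
So term 8 is %%@%%%%@%%@%%%%@%%%%@·%%@%%%%@%%@%%.

%%@%%%%@%%@%%%%@%%%%@%%@%%%%@%%@%%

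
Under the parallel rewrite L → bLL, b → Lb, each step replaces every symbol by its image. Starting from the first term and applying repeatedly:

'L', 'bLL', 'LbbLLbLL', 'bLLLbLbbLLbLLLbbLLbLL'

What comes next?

φ(bLLLbLbbLLbLLLbbLLbLL) expands symbol-by-symbol to Lb bLL bLL bLL Lb bLL Lb Lb bLL bLL Lb bLL bLL bLL Lb Lb bLL bLL Lb bLL bLL; joining the 21 pieces gives the next term.

LbbLLbLLbLLLbbLLLbLbbLLbLLLbbLLbLLbLLLbLbbLLbLLLbbLLbLL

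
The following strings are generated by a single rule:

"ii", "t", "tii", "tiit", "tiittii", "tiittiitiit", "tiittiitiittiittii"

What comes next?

tiittiitiittiittiitiittiitiit

From term 3 onward, concatenate the last term with the second-to-last: t·ii = tii, tii·t = tiit, …
Continuing: tiittiitiittiittii · tiittiitiit gives term 8.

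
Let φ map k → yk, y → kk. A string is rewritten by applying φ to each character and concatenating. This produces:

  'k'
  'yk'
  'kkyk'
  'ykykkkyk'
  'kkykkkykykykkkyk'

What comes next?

Rewriting the 16 symbols of kkykkkykykykkkyk one by one yields yk yk kk yk yk yk kk yk kk yk kk yk yk yk kk yk; concatenated:

ykykkkykykykkkykkkykkkykykykkkyk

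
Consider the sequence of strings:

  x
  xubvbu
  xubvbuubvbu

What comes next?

xubvbuubvbuubvbu

Each term is the previous one with ubvbu appended.
One more step from xubvbuubvbu gives the answer.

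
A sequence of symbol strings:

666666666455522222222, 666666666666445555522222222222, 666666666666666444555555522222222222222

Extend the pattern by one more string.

Term n consists of 3n+3 6's, followed by n-1 4's, followed by 2n-1 5's, followed by 3n+2 2's, where the shown terms are n = 2, 3, 4.
At n = 5 the blocks have lengths 18, 4, 9, 17.

666666666666666666444455555555522222222222222222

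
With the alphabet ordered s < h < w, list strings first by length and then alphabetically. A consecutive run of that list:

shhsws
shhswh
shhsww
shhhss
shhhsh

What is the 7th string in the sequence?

shhhhs

Advancing 2 positions from shhhsh through shhhsh → shhhsw reaches term 7.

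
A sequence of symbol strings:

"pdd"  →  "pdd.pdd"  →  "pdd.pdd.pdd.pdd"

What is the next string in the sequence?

s(k+1) = s(k)·.·s(k) — each term doubles the last with '.' between the halves.
So the next term is two copies of pdd.pdd.pdd.pdd with '.' between the halves.

pdd.pdd.pdd.pdd.pdd.pdd.pdd.pdd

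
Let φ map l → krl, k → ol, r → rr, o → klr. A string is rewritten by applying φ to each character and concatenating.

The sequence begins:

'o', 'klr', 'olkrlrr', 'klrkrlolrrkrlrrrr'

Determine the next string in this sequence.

Rewriting the 17 symbols of klrkrlolrrkrlrrrr one by one yields ol krl rr ol rr krl klr krl rr rr ol rr krl rr rr rr rr; concatenated:

olkrlrrolrrkrlklrkrlrrrrolrrkrlrrrrrrrr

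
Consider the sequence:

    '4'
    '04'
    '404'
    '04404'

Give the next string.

From term 3 onward, concatenate the second-to-last term with the last: 4·04 = 404, 04·404 = 04404, …
So term 5 is 404·04404.

40404404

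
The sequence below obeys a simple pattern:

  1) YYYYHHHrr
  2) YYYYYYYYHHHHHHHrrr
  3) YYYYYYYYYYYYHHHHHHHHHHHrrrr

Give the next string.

YYYYYYYYYYYYYYYYHHHHHHHHHHHHHHHrrrrr

The n-th term is 4n Y's then 4n-1 H's then n+1 r's (n = 1, 2, …).
For the next term, n = 4, so the run lengths are 16, 15, 5.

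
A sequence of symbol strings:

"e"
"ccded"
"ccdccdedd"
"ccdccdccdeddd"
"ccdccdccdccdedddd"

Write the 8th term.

Every step adds ccd to the front and d to the end of the previous string.
From ccdccdccdccdedddd, 3 further steps: ccdccdccdccdedddd → ccdccdccdccdccdeddddd → ccdccdccdccdccdccdedddddd → (answer).

ccdccdccdccdccdccdccdeddddddd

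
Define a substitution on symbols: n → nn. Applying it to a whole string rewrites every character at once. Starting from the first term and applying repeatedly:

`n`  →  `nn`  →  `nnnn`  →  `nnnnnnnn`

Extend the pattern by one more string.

nnnnnnnnnnnnnnnn

Apply φ to nnnnnnnn symbol by symbol: n→nn, n→nn, n→nn, n→nn, n→nn, n→nn, n→nn, n→nn; joined: nn nn nn nn nn nn nn nn.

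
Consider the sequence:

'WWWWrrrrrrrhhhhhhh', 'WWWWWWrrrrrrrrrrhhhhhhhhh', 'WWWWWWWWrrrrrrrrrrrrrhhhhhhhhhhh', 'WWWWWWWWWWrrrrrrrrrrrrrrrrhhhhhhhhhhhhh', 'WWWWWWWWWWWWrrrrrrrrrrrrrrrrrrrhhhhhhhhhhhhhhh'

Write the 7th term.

Each string has the form W^{2n} r^{3n+1} h^{2n+3}, where the shown terms are n = 2, 3, 4, 5, 6.
For term 7, n = 8, so the run lengths are 16, 25, 19.

WWWWWWWWWWWWWWWWrrrrrrrrrrrrrrrrrrrrrrrrrhhhhhhhhhhhhhhhhhhh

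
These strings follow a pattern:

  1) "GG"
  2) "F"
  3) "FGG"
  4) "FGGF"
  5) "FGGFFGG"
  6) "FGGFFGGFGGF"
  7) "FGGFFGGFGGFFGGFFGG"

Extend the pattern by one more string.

FGGFFGGFGGFFGGFFGGFGGFFGGFGGF

This is a Fibonacci-style word recurrence s(k) = s(k−1)·s(k−2): e.g. F·GG = FGG.
The next term joins FGGFFGGFGGFFGGFFGG and FGGFFGGFGGF.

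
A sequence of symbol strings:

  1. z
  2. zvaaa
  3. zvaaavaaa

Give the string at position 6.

zvaaavaaavaaavaaavaaa

Every step adds vaaa to the end: s(k+1) = s(k)·vaaa.
From zvaaavaaa, 3 further steps: zvaaavaaa → zvaaavaaavaaa → zvaaavaaavaaavaaa → (answer).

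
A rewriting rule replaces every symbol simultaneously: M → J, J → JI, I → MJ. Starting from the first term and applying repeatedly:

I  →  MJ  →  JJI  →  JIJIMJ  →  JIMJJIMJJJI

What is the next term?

JIMJJJIJIMJJJIJIJIMJ

Expanding JIMJJIMJJJI: J→JI, I→MJ, M→J, J→JI, J→JI, I→MJ, M→J, J→JI, J→JI, J→JI, I→MJ. Concatenated: JI MJ J JI JI MJ J JI JI JI MJ.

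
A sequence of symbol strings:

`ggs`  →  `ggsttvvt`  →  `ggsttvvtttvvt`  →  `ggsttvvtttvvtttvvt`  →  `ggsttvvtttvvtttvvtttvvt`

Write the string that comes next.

The strings grow by a fixed suffix ttvvt each time.
Applying this once more to ggsttvvtttvvtttvvtttvvt:

ggsttvvtttvvtttvvtttvvtttvvt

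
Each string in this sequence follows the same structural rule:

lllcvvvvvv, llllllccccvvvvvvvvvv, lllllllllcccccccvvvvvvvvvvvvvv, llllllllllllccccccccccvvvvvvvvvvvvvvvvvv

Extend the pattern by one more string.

The n-th term is 3n l's then 3n-2 c's then 4n+2 v's (n = 1, 2, …).
For the next term, n = 5, so the run lengths are 15, 13, 22.

lllllllllllllllcccccccccccccvvvvvvvvvvvvvvvvvvvvvv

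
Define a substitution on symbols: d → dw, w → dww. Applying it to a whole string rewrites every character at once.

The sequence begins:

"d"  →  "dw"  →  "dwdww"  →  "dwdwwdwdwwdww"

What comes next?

dwdwwdwdwwdwwdwdwwdwdwwdwwdwdwwdww

Replace each of the 13 characters of dwdwwdwdwwdww in place — dw dww dw dww dww dw dww dw dww dww dw dww dww — and concatenate.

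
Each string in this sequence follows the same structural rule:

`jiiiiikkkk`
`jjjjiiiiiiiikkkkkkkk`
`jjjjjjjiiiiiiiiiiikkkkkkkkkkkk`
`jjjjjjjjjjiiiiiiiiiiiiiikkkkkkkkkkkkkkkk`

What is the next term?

jjjjjjjjjjjjjiiiiiiiiiiiiiiiiikkkkkkkkkkkkkkkkkkkk

Each string has the form j^{3n-2} i^{3n+2} k^{4n} (n = 1, 2, …).
For the next term, n = 5, so the run lengths are 13, 17, 20.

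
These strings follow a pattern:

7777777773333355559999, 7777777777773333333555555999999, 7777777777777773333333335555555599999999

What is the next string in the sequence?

7777777777777777773333333333355555555559999999999

Reading off run lengths: 7 runs 9, 12, 15; 3 runs 5, 7, 9; 5 runs 4, 6, 8; 9 runs 4, 6, 8 — each is linear in n, where the shown terms are n = 2, 3, 4.
At n = 5 the blocks have lengths 18, 11, 10, 10.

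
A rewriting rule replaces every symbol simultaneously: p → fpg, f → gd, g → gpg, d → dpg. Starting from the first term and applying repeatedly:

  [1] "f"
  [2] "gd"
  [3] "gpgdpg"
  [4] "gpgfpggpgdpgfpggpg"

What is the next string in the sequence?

Replace each of the 18 characters of gpgfpggpgdpgfpggpg in place — gpg fpg gpg gd fpg gpg gpg fpg gpg dpg fpg gpg gd fpg gpg gpg fpg gpg — and concatenate.

gpgfpggpggdfpggpggpgfpggpgdpgfpggpggdfpggpggpgfpggpg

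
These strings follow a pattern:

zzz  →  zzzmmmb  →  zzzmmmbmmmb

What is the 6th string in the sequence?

Each term is the previous one with mmmb appended.
From zzzmmmbmmmb, 3 further steps: zzzmmmbmmmb → zzzmmmbmmmbmmmb → zzzmmmbmmmbmmmbmmmb → (answer).

zzzmmmbmmmbmmmbmmmbmmmb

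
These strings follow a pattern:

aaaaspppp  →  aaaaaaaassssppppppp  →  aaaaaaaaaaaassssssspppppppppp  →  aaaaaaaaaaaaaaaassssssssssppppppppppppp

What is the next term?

aaaaaaaaaaaaaaaaaaaassssssssssssspppppppppppppppp

Each string has the form a^{4n} s^{3n-2} p^{3n+1} (n = 1, 2, …).
Setting n = 5 gives 20, 13, 16 characters in each block.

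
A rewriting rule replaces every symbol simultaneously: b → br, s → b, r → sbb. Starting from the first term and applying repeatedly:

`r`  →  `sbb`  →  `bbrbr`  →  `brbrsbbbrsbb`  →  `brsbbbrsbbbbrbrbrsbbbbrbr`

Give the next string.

brsbbbbrbrbrsbbbbrbrbrbrsbbbrsbbbrsbbbbrbrbrbrsbbbrsbb

Replace each of the 25 characters of brsbbbrsbbbbrbrbrsbbbbrbr in place — br sbb b br br br sbb b br br br br sbb br sbb br sbb b br br br br sbb br sbb — and concatenate.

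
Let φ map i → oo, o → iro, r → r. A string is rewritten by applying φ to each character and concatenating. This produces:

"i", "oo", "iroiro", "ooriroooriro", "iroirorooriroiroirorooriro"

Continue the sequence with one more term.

Replace each of the 26 characters of iroirorooriroiroirorooriro in place — oo r iro oo r iro r iro iro r oo r iro oo r iro oo r iro r iro iro r oo r iro — and concatenate.

ooriroooriroriroirorooriroooriroooriroriroirorooriro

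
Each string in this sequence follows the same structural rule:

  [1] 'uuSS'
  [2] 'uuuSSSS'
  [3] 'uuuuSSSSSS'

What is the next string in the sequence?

The n-th term is n+1 u's then 2n S's (n = 1, 2, …).
For the next term, n = 4, so the run lengths are 5, 8.

uuuuuSSSSSSSS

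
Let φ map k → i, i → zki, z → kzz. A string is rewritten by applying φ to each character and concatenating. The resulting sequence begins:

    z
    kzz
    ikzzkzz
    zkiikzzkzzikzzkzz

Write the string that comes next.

Applying the rule to each of the 17 symbols of zkiikzzkzzikzzkzz gives the pieces kzz i zki zki i kzz kzz i kzz kzz zki i kzz kzz i kzz kzz, which concatenate to the answer.

kzzizkizkiikzzkzzikzzkzzzkiikzzkzzikzzkzz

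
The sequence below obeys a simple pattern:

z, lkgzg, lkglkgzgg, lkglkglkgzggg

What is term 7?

Every step adds lkg to the front and g to the end of the previous string.
From lkglkglkgzggg, 3 further steps: lkglkglkgzggg → lkglkglkglkgzgggg → lkglkglkglkglkgzggggg → (answer).

lkglkglkglkglkglkgzgggggg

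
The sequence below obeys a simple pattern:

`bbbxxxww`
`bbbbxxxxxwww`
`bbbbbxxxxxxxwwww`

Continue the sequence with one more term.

Term n consists of n+1 b's, followed by 2n-1 x's, followed by n w's, where the shown terms are n = 2, 3, 4.
Setting n = 5 gives 6, 9, 5 characters in each block.

bbbbbbxxxxxxxxxwwwww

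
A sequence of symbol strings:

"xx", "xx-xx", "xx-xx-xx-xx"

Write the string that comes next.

s(k+1) = s(k)·-·s(k) — each term doubles the last with '-' between the halves.
Doubling xx-xx-xx-xx with '-' between the halves:

xx-xx-xx-xx-xx-xx-xx-xx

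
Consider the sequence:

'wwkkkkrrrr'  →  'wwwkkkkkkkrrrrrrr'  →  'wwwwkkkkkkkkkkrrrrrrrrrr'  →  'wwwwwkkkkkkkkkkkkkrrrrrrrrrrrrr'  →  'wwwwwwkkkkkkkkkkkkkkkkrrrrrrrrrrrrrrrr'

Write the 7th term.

wwwwwwwwkkkkkkkkkkkkkkkkkkkkkkrrrrrrrrrrrrrrrrrrrrrr

Reading off run lengths: w runs 2, 3, 4, 5, 6; k runs 4, 7, 10, 13, 16; r runs 4, 7, 10, 13, 16 — each is linear in n (n = 1, 2, …).
Setting n = 7 gives 8, 22, 22 characters in each block.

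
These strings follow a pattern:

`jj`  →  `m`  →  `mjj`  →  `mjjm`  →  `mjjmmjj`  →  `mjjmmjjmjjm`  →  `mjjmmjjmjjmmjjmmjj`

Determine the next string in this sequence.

mjjmmjjmjjmmjjmmjjmjjmmjjmjjm

From term 3 onward, concatenate the last term with the second-to-last: m·jj = mjj, mjj·m = mjjm, …
So term 8 is mjjmmjjmjjmmjjmmjj·mjjmmjjmjjm.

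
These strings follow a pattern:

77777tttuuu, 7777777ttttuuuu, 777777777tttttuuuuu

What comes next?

77777777777ttttttuuuuuu

Each string has the form 7^{2n+1} t^{n+1} u^{n+1}, where the shown terms are n = 2, 3, 4.
For the next term, n = 5, so the run lengths are 11, 6, 6.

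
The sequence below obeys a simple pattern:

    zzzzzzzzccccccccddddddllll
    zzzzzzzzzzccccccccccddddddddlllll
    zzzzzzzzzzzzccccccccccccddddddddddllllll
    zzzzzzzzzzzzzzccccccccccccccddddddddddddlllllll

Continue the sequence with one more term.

Reading off run lengths: z runs 8, 10, 12, 14; c runs 8, 10, 12, 14; d runs 6, 8, 10, 12; l runs 4, 5, 6, 7 — each is linear in n, where the shown terms are n = 3, 4, 5, 6.
At n = 7 the blocks have lengths 16, 16, 14, 8.

zzzzzzzzzzzzzzzzccccccccccccccccddddddddddddddllllllll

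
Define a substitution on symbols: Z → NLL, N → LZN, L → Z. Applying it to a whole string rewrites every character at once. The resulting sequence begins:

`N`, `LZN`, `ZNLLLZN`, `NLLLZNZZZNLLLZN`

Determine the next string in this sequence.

Rewriting the 15 symbols of NLLLZNZZZNLLLZN one by one yields LZN Z Z Z NLL LZN NLL NLL NLL LZN Z Z Z NLL LZN; concatenated:

LZNZZZNLLLZNNLLNLLNLLLZNZZZNLLLZN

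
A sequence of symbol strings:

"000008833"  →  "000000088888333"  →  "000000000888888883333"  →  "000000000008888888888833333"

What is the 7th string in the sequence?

The n-th term is 2n+3 0's then 3n-1 8's then n+1 3's (n = 1, 2, …).
At n = 7 the blocks have lengths 17, 20, 8.

000000000000000008888888888888888888833333333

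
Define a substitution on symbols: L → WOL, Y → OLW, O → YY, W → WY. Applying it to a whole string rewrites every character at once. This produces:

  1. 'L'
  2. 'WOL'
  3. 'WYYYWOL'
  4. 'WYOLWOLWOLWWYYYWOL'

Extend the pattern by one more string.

Rewriting the 18 symbols of WYOLWOLWOLWWYYYWOL one by one yields WY OLW YY WOL WY YY WOL WY YY WOL WY WY OLW OLW OLW WY YY WOL; concatenated:

WYOLWYYWOLWYYYWOLWYYYWOLWYWYOLWOLWOLWWYYYWOL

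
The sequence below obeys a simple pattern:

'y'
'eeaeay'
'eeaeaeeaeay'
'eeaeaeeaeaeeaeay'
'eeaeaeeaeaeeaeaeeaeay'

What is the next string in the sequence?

Each term is the previous one with eeaea prepended.
So the next term is eeaea·eeaeaeeaeaeeaeaeeaeay.

eeaeaeeaeaeeaeaeeaeaeeaeay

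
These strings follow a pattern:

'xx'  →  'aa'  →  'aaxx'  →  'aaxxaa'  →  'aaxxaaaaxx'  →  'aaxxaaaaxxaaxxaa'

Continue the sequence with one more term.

aaxxaaaaxxaaxxaaaaxxaaaaxx

This is a Fibonacci-style word recurrence s(k) = s(k−1)·s(k−2): e.g. aa·xx = aaxx.
The next term joins aaxxaaaaxxaaxxaa and aaxxaaaaxx.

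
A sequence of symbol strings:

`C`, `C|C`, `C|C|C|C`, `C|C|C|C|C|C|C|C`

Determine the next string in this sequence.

C|C|C|C|C|C|C|C|C|C|C|C|C|C|C|C

Every step duplicates the string with '|' between the halves.
One more doubling of C|C|C|C|C|C|C|C gives the answer.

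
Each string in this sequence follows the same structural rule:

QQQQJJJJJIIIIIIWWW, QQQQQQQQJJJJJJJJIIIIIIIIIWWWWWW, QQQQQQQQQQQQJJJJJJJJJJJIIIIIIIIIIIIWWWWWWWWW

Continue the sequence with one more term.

QQQQQQQQQQQQQQQQJJJJJJJJJJJJJJIIIIIIIIIIIIIIIWWWWWWWWWWWW

Reading off run lengths: Q runs 4, 8, 12; J runs 5, 8, 11; I runs 6, 9, 12; W runs 3, 6, 9 — each is linear in n (n = 1, 2, …).
At n = 4 the blocks have lengths 16, 14, 15, 12.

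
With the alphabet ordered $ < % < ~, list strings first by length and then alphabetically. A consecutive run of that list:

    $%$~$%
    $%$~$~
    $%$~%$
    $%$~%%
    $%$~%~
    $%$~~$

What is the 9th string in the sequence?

Advancing 3 positions from $%$~~$ through $%$~~$ → $%$~~% → $%$~~~ reaches term 9.

$%%$$$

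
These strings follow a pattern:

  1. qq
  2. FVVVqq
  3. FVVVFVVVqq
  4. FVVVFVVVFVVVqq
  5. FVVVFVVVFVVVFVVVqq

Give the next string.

Every step adds FVVV at the front: s(k+1) = FVVV·s(k).
One more step from FVVVFVVVFVVVFVVVqq gives the answer.

FVVVFVVVFVVVFVVVFVVVqq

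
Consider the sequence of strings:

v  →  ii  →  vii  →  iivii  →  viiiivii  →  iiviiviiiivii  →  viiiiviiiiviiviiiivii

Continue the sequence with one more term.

This is a Fibonacci-style word recurrence s(k) = s(k−2)·s(k−1): e.g. v·ii = vii.
So term 8 is iiviiviiiivii·viiiiviiiiviiviiiivii.

iiviiviiiiviiviiiiviiiiviiviiiivii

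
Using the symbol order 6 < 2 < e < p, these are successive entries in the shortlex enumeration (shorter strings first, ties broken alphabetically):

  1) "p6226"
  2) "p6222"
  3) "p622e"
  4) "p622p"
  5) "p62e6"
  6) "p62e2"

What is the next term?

Treat p62e2 as a base-4 numeral over the given alphabet and add one, carrying through any trailing p's.

p62ee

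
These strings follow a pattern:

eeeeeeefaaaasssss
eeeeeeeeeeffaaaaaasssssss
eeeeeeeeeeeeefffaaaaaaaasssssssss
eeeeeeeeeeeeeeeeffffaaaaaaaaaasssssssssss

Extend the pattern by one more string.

The n-th term is 3n+1 e's then n-1 f's then 2n a's then 2n+1 s's, where the shown terms are n = 2, 3, 4, 5.
At n = 6 the blocks have lengths 19, 5, 12, 13.

eeeeeeeeeeeeeeeeeeefffffaaaaaaaaaaaasssssssssssss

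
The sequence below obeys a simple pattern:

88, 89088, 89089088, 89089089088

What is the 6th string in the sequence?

Each term is the previous one with 890 prepended.
From 89089089088, 2 further steps: 89089089088 → 89089089089088 → (answer).

89089089089089088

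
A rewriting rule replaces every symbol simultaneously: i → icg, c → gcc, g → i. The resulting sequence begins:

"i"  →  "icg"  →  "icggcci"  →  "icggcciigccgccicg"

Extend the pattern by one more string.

φ(icggcciigccgccicg) expands symbol-by-symbol to icg gcc i i gcc gcc icg icg i gcc gcc i gcc gcc icg gcc i; joining the 17 pieces gives the next term.

icggcciigccgccicgicgigccgccigccgccicggcci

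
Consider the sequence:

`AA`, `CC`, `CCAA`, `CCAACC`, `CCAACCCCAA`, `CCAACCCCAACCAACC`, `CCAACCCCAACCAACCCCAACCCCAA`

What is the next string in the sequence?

Each term (from the third on) is the previous term followed by the one before it: term 3 = CC·AA = CCAA.
The next term joins CCAACCCCAACCAACCCCAACCCCAA and CCAACCCCAACCAACC.

CCAACCCCAACCAACCCCAACCCCAACCAACCCCAACCAACC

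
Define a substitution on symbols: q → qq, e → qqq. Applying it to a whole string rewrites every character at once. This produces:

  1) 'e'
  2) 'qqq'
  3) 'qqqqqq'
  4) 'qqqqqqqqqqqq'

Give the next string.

Expanding qqqqqqqqqqqq: q→qq, q→qq, q→qq, q→qq, q→qq, q→qq, q→qq, q→qq, q→qq, q→qq, q→qq, q→qq. Concatenated: qq qq qq qq qq qq qq qq qq qq qq qq.

qqqqqqqqqqqqqqqqqqqqqqqq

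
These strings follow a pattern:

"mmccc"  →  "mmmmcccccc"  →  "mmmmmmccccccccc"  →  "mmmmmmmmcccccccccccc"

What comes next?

Each string has the form m^{2n} c^{3n} (n = 1, 2, …).
Setting n = 5 gives 10, 15 characters in each block.

mmmmmmmmmmccccccccccccccc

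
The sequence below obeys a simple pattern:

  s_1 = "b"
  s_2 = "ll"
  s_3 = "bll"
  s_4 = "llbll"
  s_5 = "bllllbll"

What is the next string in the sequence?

From term 3 onward, concatenate the second-to-last term with the last: b·ll = bll, ll·bll = llbll, …
So term 6 is llbll·bllllbll.

llbllbllllbll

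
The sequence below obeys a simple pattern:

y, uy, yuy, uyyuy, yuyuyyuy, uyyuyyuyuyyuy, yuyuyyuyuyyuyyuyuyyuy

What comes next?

uyyuyyuyuyyuyyuyuyyuyuyyuyyuyuyyuy

This is a Fibonacci-style word recurrence s(k) = s(k−2)·s(k−1): e.g. y·uy = yuy.
The next term joins uyyuyyuyuyyuy and yuyuyyuyuyyuyyuyuyyuy.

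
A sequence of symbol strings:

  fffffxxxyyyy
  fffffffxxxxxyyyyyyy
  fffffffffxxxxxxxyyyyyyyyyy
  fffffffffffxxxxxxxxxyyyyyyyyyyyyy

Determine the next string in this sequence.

The n-th term is 2n+3 f's then 2n+1 x's then 3n+1 y's (n = 1, 2, …).
For the next term, n = 5, so the run lengths are 13, 11, 16.

fffffffffffffxxxxxxxxxxxyyyyyyyyyyyyyyyy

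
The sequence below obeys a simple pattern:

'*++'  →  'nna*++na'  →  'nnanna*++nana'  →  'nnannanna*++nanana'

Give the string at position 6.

nnannannannanna*++nanananana

Every step adds nna to the front and na to the end of the previous string.
From nnannanna*++nanana, 2 further steps: nnannanna*++nanana → nnannannanna*++nananana → (answer).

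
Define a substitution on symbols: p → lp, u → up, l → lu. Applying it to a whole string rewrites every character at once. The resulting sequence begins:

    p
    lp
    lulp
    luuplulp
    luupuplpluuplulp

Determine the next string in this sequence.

luupuplpuplplulpluupuplpluuplulp

φ(luupuplpluuplulp) expands symbol-by-symbol to lu up up lp up lp lu lp lu up up lp lu up lu lp; joining the 16 pieces gives the next term.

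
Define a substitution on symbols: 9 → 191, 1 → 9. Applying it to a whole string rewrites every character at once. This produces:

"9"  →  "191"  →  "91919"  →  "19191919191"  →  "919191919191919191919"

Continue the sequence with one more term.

Replace each of the 21 characters of 919191919191919191919 in place — 191 9 191 9 191 9 191 9 191 9 191 9 191 9 191 9 191 9 191 9 191 — and concatenate.

1919191919191919191919191919191919191919191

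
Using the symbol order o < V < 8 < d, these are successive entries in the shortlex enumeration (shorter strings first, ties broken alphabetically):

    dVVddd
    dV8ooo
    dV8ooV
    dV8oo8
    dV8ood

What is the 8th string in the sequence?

dV8oV8

Continuing the enumeration 3 steps past dV8ood: dV8ood → dV8oVo → dV8oVV → (answer).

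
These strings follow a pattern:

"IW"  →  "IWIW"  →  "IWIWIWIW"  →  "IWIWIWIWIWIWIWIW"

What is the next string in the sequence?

IWIWIWIWIWIWIWIWIWIWIWIWIWIWIWIW

Every step duplicates the string.
One more doubling of IWIWIWIWIWIWIWIW gives the answer.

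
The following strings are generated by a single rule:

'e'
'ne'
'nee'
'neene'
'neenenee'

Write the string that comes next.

Each term (from the third on) is the previous term followed by the one before it: term 3 = ne·e = nee.
Continuing: neenenee · neene gives term 6.

neeneneeneene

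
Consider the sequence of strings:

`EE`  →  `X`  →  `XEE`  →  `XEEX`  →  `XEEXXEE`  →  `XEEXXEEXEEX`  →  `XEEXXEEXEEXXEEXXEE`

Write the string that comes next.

XEEXXEEXEEXXEEXXEEXEEXXEEXEEX

From term 3 onward, concatenate the last term with the second-to-last: X·EE = XEE, XEE·X = XEEX, …
So term 8 is XEEXXEEXEEXXEEXXEE·XEEXXEEXEEX.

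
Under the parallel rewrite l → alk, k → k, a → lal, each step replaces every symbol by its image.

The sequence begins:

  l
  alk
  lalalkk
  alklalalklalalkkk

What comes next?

lalalkkalklalalklalalkkalklalalklalalkkkk

Applying the rule to each of the 17 symbols of alklalalklalalkkk gives the pieces lal alk k alk lal alk lal alk k alk lal alk lal alk k k k, which concatenate to the answer.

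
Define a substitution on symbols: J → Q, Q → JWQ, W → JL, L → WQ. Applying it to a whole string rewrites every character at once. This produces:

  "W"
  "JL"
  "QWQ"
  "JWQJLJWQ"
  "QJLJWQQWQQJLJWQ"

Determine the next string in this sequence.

Rewriting the 15 symbols of QJLJWQQWQQJLJWQ one by one yields JWQ Q WQ Q JL JWQ JWQ JL JWQ JWQ Q WQ Q JL JWQ; concatenated:

JWQQWQQJLJWQJWQJLJWQJWQQWQQJLJWQ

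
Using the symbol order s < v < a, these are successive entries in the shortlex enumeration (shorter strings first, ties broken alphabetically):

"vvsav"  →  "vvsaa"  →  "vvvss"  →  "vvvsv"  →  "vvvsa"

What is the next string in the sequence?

The successor of vvvsa increments the rightmost position that isn't already a and resets every position after it to s.

vvvvs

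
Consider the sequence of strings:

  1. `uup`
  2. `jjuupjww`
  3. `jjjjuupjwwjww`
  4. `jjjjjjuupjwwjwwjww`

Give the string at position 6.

jjjjjjjjjjuupjwwjwwjwwjwwjww

Each term wraps the previous one in jj on the left and jww on the right.
From jjjjjjuupjwwjwwjww, 2 further steps: jjjjjjuupjwwjwwjww → jjjjjjjjuupjwwjwwjwwjww → (answer).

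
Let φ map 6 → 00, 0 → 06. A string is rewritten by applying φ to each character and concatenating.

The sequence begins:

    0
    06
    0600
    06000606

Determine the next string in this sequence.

0600060606000600

Apply φ to 06000606 symbol by symbol: 0→06, 6→00, 0→06, 0→06, 0→06, 6→00, 0→06, 6→00; joined: 06 00 06 06 06 00 06 00.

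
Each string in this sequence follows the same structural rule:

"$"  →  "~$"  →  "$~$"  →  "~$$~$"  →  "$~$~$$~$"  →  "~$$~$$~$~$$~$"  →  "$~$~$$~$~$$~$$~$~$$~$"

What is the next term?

~$$~$$~$~$$~$$~$~$$~$~$$~$$~$~$$~$

This is a Fibonacci-style word recurrence s(k) = s(k−2)·s(k−1): e.g. $·~$ = $~$.
Continuing: ~$$~$$~$~$$~$ · $~$~$$~$~$$~$$~$~$$~$ gives term 8.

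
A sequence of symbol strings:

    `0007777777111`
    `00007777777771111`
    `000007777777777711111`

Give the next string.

Term n consists of n 0's, followed by 2n+1 7's, followed by n 1's, where the shown terms are n = 3, 4, 5.
At n = 6 the blocks have lengths 6, 13, 6.

0000007777777777777111111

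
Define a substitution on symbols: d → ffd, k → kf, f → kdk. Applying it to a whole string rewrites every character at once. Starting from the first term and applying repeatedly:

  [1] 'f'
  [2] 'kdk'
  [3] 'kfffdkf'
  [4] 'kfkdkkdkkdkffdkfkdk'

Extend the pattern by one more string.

Replace each of the 19 characters of kfkdkkdkkdkffdkfkdk in place — kf kdk kf ffd kf kf ffd kf kf ffd kf kdk kdk ffd kf kdk kf ffd kf — and concatenate.

kfkdkkfffdkfkfffdkfkfffdkfkdkkdkffdkfkdkkfffdkf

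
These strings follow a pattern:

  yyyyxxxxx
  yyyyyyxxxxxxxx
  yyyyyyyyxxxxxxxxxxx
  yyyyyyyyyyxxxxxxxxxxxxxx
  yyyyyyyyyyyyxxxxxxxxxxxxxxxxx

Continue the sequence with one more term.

yyyyyyyyyyyyyyxxxxxxxxxxxxxxxxxxxx

The n-th term is 2n+2 y's then 3n+2 x's (n = 1, 2, …).
For the next term, n = 6, so the run lengths are 14, 20.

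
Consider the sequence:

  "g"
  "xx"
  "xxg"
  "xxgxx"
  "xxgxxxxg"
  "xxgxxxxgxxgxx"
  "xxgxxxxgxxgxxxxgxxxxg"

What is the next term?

This is a Fibonacci-style word recurrence s(k) = s(k−1)·s(k−2): e.g. xx·g = xxg.
So term 8 is xxgxxxxgxxgxxxxgxxxxg·xxgxxxxgxxgxx.

xxgxxxxgxxgxxxxgxxxxgxxgxxxxgxxgxx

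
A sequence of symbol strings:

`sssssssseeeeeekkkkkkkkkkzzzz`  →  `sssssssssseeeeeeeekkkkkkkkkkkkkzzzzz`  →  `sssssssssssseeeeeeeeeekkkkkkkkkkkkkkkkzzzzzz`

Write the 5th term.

Reading off run lengths: s runs 8, 10, 12; e runs 6, 8, 10; k runs 10, 13, 16; z runs 4, 5, 6 — each is linear in n, where the shown terms are n = 3, 4, 5.
For term 5, n = 7, so the run lengths are 16, 14, 22, 8.

sssssssssssssssseeeeeeeeeeeeeekkkkkkkkkkkkkkkkkkkkkkzzzzzzzz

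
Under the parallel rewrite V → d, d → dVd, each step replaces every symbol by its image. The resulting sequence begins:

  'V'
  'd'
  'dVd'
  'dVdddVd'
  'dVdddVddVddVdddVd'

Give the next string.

Replace each of the 17 characters of dVdddVddVddVdddVd in place — dVd d dVd dVd dVd d dVd dVd d dVd dVd d dVd dVd dVd d dVd — and concatenate.

dVdddVddVddVdddVddVdddVddVdddVddVddVdddVd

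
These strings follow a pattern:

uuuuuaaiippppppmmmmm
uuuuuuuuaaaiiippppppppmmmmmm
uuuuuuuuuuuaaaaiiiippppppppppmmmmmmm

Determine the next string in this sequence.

Each string has the form u^{3n-1} a^{n} i^{n} p^{2n+2} m^{n+3}, where the shown terms are n = 2, 3, 4.
Setting n = 5 gives 14, 5, 5, 12, 8 characters in each block.

uuuuuuuuuuuuuuaaaaaiiiiippppppppppppmmmmmmmm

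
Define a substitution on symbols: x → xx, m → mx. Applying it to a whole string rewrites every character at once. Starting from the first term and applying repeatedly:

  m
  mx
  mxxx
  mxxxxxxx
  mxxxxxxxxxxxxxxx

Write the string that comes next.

Rewriting the 16 symbols of mxxxxxxxxxxxxxxx one by one yields mx xx xx xx xx xx xx xx xx xx xx xx xx xx xx xx; concatenated:

mxxxxxxxxxxxxxxxxxxxxxxxxxxxxxxx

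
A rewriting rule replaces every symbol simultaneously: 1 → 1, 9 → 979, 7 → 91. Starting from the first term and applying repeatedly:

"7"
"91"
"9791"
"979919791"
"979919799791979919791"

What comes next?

Rewriting the 21 symbols of 979919799791979919791 one by one yields 979 91 979 979 1 979 91 979 979 91 979 1 979 91 979 979 1 979 91 979 1; concatenated:

97991979979197991979979919791979919799791979919791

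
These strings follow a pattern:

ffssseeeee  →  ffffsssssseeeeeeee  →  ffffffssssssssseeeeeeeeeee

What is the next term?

The n-th term is 2n f's then 3n s's then 3n+2 e's (n = 1, 2, …).
Setting n = 4 gives 8, 12, 14 characters in each block.

ffffffffsssssssssssseeeeeeeeeeeeee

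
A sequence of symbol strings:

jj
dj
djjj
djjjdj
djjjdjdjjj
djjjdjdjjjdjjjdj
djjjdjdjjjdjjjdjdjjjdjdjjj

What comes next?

djjjdjdjjjdjjjdjdjjjdjdjjjdjjjdjdjjjdjjjdj

Each term (from the third on) is the previous term followed by the one before it: term 3 = dj·jj = djjj.
Continuing: djjjdjdjjjdjjjdjdjjjdjdjjj · djjjdjdjjjdjjjdj gives term 8.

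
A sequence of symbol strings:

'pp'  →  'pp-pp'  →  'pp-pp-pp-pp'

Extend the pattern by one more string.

pp-pp-pp-pp-pp-pp-pp-pp

Each string is two copies of the previous one joined by '-'.
So the next term is two copies of pp-pp-pp-pp with '-' between the halves.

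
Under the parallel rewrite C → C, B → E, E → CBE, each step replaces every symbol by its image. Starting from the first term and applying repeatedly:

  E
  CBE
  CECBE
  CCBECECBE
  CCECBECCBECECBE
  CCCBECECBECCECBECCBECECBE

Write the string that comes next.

φ(CCCBECECBECCECBECCBECECBE) expands symbol-by-symbol to C C C E CBE C CBE C E CBE C C CBE C E CBE C C E CBE C CBE C E CBE; joining the 25 pieces gives the next term.

CCCECBECCBECECBECCCBECECBECCECBECCBECECBE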